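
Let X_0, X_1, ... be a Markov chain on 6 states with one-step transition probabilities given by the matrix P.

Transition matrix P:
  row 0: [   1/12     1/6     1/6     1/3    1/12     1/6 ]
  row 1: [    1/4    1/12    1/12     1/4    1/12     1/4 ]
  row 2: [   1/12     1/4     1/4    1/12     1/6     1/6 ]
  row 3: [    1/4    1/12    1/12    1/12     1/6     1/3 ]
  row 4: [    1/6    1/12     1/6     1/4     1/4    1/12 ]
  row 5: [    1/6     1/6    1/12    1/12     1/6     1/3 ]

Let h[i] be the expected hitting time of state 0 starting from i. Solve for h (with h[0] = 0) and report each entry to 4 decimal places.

h = [0.0000, 5.0685, 6.0693, 5.1401, 5.5767, 5.5625]

First-step conditioning: h[0] = 0; for i ≠ 0, h[i] = 1 + Σ_k P[i][k]·h[k].
  h[1] = 1 + 1/12·h[1] + 1/12·h[2] + 1/4·h[3] + 1/12·h[4] + 1/4·h[5]
  h[2] = 1 + 1/4·h[1] + 1/4·h[2] + 1/12·h[3] + 1/6·h[4] + 1/6·h[5]
  h[3] = 1 + 1/12·h[1] + 1/12·h[2] + 1/12·h[3] + 1/6·h[4] + 1/3·h[5]
  h[4] = 1 + 1/12·h[1] + 1/6·h[2] + 1/4·h[3] + 1/4·h[4] + 1/12·h[5]
  h[5] = 1 + 1/6·h[1] + 1/12·h[2] + 1/12·h[3] + 1/6·h[4] + 1/3·h[5]
Solving the 5×5 linear system over states ≠ 0 gives exactly h = [0, 31440/6203, 37648/6203, 31884/6203, 34592/6203, 34504/6203] (h[0] = 0 is the target).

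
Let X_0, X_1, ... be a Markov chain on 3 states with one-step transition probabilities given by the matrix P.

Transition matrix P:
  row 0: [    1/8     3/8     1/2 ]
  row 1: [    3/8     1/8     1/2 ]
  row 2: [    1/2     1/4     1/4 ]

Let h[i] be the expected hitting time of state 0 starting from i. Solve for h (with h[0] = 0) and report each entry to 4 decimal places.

h = [0.0000, 2.3529, 2.1176]

First-step conditioning: h[0] = 0; for i ≠ 0, h[i] = 1 + Σ_k P[i][k]·h[k].
  h[1] = 1 + 1/8·h[1] + 1/2·h[2]
  h[2] = 1 + 1/4·h[1] + 1/4·h[2]
Solving the 2×2 linear system over states ≠ 0 gives exactly h = [0, 40/17, 36/17] (h[0] = 0 is the target).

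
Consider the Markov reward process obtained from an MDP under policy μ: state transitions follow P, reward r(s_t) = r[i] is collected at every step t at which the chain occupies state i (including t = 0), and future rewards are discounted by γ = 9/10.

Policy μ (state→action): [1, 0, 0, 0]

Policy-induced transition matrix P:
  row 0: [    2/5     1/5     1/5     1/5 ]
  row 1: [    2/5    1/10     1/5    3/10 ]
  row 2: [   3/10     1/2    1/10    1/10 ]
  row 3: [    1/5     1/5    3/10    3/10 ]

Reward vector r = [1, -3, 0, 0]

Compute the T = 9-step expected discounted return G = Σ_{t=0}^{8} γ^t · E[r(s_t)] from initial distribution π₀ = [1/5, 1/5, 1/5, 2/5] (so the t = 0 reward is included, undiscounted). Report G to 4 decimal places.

G = -2.3836

t=0: π = [0.2000, 0.2000, 0.2000, 0.4000], E[r] = -0.4000, γ^t·E[r] = -0.400000, running G = -0.400000
t=1: π = [0.3000, 0.2400, 0.2200, 0.2400], E[r] = -0.4200, γ^t·E[r] = -0.378000, running G = -0.778000
t=2: π = [0.3300, 0.2420, 0.2020, 0.2260], E[r] = -0.3960, γ^t·E[r] = -0.320760, running G = -1.098760
t=3: π = [0.3346, 0.2364, 0.2024, 0.2266], E[r] = -0.3746, γ^t·E[r] = -0.273083, running G = -1.371843
t=4: π = [0.3344, 0.2371, 0.2024, 0.2261], E[r] = -0.3768, γ^t·E[r] = -0.247218, running G = -1.619062
t=5: π = [0.3345, 0.2370, 0.2024, 0.2261], E[r] = -0.3765, γ^t·E[r] = -0.222324, running G = -1.841386
t=6: π = [0.3345, 0.2370, 0.2024, 0.2261], E[r] = -0.3765, γ^t·E[r] = -0.200073, running G = -2.041459
t=7: π = [0.3345, 0.2370, 0.2024, 0.2261], E[r] = -0.3765, γ^t·E[r] = -0.180071, running G = -2.221530
t=8: π = [0.3345, 0.2370, 0.2024, 0.2261], E[r] = -0.3765, γ^t·E[r] = -0.162063, running G = -2.383593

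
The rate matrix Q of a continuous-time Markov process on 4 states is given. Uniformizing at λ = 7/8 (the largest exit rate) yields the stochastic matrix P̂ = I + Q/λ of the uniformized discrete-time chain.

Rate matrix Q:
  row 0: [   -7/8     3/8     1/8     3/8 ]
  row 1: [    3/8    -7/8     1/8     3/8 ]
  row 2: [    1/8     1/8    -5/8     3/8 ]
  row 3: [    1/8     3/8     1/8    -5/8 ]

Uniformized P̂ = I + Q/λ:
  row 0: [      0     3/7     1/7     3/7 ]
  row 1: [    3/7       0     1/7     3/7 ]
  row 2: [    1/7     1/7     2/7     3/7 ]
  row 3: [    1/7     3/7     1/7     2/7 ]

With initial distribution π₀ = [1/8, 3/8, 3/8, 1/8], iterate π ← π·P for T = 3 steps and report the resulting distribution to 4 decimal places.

t=0: π = [0.1250, 0.3750, 0.3750, 0.1250]
t=1: π = [0.2321, 0.1607, 0.1964, 0.4107]
t=2: π = [0.1556, 0.3036, 0.1709, 0.3699]
t=3: π = [0.2074, 0.2496, 0.1673, 0.3757]

π = [0.2074, 0.2496, 0.1673, 0.3757]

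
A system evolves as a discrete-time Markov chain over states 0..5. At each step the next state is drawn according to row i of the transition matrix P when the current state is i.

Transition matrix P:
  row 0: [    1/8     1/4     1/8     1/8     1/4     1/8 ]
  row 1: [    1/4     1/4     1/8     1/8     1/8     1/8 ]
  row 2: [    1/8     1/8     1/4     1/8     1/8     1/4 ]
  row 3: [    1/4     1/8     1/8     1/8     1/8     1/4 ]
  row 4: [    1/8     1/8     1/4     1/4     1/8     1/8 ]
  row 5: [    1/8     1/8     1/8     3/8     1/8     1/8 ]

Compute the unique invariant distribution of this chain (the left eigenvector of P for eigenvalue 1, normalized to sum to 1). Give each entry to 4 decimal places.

π = [0.1691, 0.1670, 0.1637, 0.1854, 0.1461, 0.1686]

Balance equations π_j = Σ_i π_i·P[i][j]:
  π_0 = 1/8·π_0 + 1/4·π_1 + 1/8·π_2 + 1/4·π_3 + 1/8·π_4 + 1/8·π_5
  π_1 = 1/4·π_0 + 1/4·π_1 + 1/8·π_2 + 1/8·π_3 + 1/8·π_4 + 1/8·π_5
  π_2 = 1/8·π_0 + 1/8·π_1 + 1/4·π_2 + 1/8·π_3 + 1/4·π_4 + 1/8·π_5
  π_3 = 1/8·π_0 + 1/8·π_1 + 1/8·π_2 + 1/8·π_3 + 1/4·π_4 + 3/8·π_5
  π_4 = 1/4·π_0 + 1/8·π_1 + 1/8·π_2 + 1/8·π_3 + 1/8·π_4 + 1/8·π_5
  normalize: π_0 + π_1 + π_2 + π_3 + π_4 + π_5 = 1
Solving the linear system gives exactly π = [59/349, 408/2443, 400/2443, 453/2443, 51/349, 412/2443].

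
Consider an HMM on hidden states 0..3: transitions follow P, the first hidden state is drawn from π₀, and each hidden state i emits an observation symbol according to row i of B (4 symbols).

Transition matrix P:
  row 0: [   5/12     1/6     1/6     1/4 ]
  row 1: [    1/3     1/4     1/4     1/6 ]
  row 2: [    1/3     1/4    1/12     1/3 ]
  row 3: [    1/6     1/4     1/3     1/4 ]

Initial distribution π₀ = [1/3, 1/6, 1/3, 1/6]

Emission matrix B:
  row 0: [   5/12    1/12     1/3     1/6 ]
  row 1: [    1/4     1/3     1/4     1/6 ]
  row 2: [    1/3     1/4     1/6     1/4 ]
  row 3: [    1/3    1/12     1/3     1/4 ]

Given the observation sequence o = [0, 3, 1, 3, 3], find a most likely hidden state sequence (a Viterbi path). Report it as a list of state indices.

path = [2, 3, 2, 3, 2]

t=0: δ = [1.389e-01, 4.167e-02, 1.111e-01, 5.556e-02]  (obs o_0=0)
t=1: δ = [9.645e-03, 4.630e-03, 5.787e-03, 9.259e-03]  ψ = [0, 2, 0, 2]  (obs o_1=3)
t=2: δ = [3.349e-04, 7.716e-04, 7.716e-04, 2.009e-04]  ψ = [0, 3, 3, 0]  (obs o_2=1)
t=3: δ = [4.287e-05, 3.215e-05, 4.823e-05, 6.430e-05]  ψ = [1, 1, 1, 2]  (obs o_3=3)
t=4: δ = [2.977e-06, 2.679e-06, 5.358e-06, 4.019e-06]  ψ = [0, 3, 3, 2]  (obs o_4=3)
backtrack: best end state = 2; path = [2, 3, 2, 3, 2]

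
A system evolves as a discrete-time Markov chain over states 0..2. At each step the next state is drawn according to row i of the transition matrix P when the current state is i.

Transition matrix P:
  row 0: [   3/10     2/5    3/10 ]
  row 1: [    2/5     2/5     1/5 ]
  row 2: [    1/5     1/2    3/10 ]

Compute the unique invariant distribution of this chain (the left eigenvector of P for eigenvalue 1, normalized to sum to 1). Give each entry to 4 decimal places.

Balance equations π_j = Σ_i π_i·P[i][j]:
  π_0 = 3/10·π_0 + 2/5·π_1 + 1/5·π_2
  π_1 = 2/5·π_0 + 2/5·π_1 + 1/2·π_2
  normalize: π_0 + π_1 + π_2 = 1
Solving the linear system gives exactly π = [32/101, 43/101, 26/101].

π = [0.3168, 0.4257, 0.2574]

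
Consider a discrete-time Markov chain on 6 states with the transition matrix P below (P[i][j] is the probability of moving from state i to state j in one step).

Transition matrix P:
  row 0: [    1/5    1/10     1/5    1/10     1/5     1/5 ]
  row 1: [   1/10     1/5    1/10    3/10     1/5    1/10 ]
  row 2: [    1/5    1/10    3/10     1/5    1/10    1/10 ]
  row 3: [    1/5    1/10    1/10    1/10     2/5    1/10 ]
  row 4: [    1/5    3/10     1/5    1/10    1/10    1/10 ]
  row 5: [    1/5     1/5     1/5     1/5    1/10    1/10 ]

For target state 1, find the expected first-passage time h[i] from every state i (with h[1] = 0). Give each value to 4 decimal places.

h = [6.7336, 0.0000, 6.9003, 6.5340, 5.5569, 6.2103]

First-step conditioning: h[1] = 0; for i ≠ 1, h[i] = 1 + Σ_k P[i][k]·h[k].
  h[0] = 1 + 1/5·h[0] + 1/5·h[2] + 1/10·h[3] + 1/5·h[4] + 1/5·h[5]
  h[2] = 1 + 1/5·h[0] + 3/10·h[2] + 1/5·h[3] + 1/10·h[4] + 1/10·h[5]
  h[3] = 1 + 1/5·h[0] + 1/10·h[2] + 1/10·h[3] + 2/5·h[4] + 1/10·h[5]
  h[4] = 1 + 1/5·h[0] + 1/5·h[2] + 1/10·h[3] + 1/10·h[4] + 1/10·h[5]
  h[5] = 1 + 1/5·h[0] + 1/5·h[2] + 1/5·h[3] + 1/10·h[4] + 1/10·h[5]
Solving the 5×5 linear system over states ≠ 1 gives exactly h = [55135/8188, 0, 14125/2047, 13375/2047, 11375/2047, 25425/4094] (h[1] = 0 is the target).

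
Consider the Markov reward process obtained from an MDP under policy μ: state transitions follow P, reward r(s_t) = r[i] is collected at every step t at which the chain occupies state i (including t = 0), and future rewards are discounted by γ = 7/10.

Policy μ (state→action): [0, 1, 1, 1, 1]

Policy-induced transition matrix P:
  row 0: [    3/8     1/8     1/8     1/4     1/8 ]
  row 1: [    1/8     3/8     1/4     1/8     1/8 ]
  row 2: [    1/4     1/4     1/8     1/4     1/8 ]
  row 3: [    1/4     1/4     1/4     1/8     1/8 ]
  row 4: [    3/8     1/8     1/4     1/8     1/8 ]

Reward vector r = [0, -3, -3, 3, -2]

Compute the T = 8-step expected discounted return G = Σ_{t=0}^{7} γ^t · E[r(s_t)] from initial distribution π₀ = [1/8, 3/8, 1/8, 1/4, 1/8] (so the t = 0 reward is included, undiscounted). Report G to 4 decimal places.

t=0: π = [0.1250, 0.3750, 0.1250, 0.2500, 0.1250], E[r] = -1.0000, γ^t·E[r] = -1.000000, running G = -1.000000
t=1: π = [0.2344, 0.2656, 0.2188, 0.1563, 0.1250], E[r] = -1.2344, γ^t·E[r] = -0.864063, running G = -1.864063
t=2: π = [0.2617, 0.2383, 0.1934, 0.1816, 0.1250], E[r] = -1.0000, γ^t·E[r] = -0.490000, running G = -2.354063
t=3: π = [0.2686, 0.2314, 0.1931, 0.1819, 0.1250], E[r] = -0.9780, γ^t·E[r] = -0.335463, running G = -2.689526
t=4: π = [0.2703, 0.2297, 0.1923, 0.1827, 0.1250], E[r] = -0.9680, γ^t·E[r] = -0.232406, running G = -2.921932
t=5: π = [0.2707, 0.2293, 0.1922, 0.1828, 0.1250], E[r] = -0.9660, γ^t·E[r] = -0.162357, running G = -3.084290
t=6: π = [0.2708, 0.2292, 0.1921, 0.1829, 0.1250], E[r] = -0.9655, γ^t·E[r] = -0.113585, running G = -3.197874
t=7: π = [0.2708, 0.2292, 0.1921, 0.1829, 0.1250], E[r] = -0.9653, γ^t·E[r] = -0.079498, running G = -3.277373

G = -3.2774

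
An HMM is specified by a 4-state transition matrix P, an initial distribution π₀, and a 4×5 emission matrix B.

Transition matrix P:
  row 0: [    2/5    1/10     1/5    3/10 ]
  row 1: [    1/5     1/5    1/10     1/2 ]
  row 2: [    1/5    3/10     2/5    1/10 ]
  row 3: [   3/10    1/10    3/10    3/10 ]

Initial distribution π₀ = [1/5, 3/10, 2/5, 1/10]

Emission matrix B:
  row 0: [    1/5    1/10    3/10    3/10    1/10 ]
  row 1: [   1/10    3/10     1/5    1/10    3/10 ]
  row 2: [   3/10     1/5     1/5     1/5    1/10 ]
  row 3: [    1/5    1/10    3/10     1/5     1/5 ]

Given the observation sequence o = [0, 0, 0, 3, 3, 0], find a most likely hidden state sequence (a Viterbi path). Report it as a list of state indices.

path = [2, 2, 2, 2, 2, 2]

t=0: δ = [4.000e-02, 3.000e-02, 1.200e-01, 2.000e-02]  (obs o_0=0)
t=1: δ = [4.800e-03, 3.600e-03, 1.440e-02, 3.000e-03]  ψ = [2, 2, 2, 1]  (obs o_1=0)
t=2: δ = [5.760e-04, 4.320e-04, 1.728e-03, 3.600e-04]  ψ = [2, 2, 2, 1]  (obs o_2=0)
t=3: δ = [1.037e-04, 5.184e-05, 1.382e-04, 4.320e-05]  ψ = [2, 2, 2, 1]  (obs o_3=3)
t=4: δ = [1.244e-05, 4.147e-06, 1.106e-05, 6.221e-06]  ψ = [0, 2, 2, 0]  (obs o_4=3)
t=5: δ = [9.953e-07, 3.318e-07, 1.327e-06, 7.465e-07]  ψ = [0, 2, 2, 0]  (obs o_5=0)
backtrack: best end state = 2; path = [2, 2, 2, 2, 2, 2]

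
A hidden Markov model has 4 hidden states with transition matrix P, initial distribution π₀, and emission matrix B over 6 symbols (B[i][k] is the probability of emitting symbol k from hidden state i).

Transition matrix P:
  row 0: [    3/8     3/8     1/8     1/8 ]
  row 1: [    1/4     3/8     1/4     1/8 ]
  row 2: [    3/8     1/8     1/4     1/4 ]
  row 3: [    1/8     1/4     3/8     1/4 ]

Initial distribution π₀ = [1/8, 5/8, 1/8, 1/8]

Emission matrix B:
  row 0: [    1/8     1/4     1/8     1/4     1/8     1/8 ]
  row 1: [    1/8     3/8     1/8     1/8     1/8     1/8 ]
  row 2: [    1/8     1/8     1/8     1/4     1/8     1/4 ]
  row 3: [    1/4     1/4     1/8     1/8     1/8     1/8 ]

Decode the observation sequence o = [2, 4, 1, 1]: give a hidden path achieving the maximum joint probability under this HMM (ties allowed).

t=0: δ = [1.562e-02, 7.812e-02, 1.562e-02, 1.562e-02]  (obs o_0=2)
t=1: δ = [2.441e-03, 3.662e-03, 2.441e-03, 1.221e-03]  ψ = [1, 1, 1, 1]  (obs o_1=4)
t=2: δ = [2.289e-04, 5.150e-04, 1.144e-04, 1.526e-04]  ψ = [0, 1, 1, 2]  (obs o_2=1)
t=3: δ = [3.219e-05, 7.242e-05, 1.609e-05, 1.609e-05]  ψ = [1, 1, 1, 1]  (obs o_3=1)
backtrack: best end state = 1; path = [1, 1, 1, 1]

path = [1, 1, 1, 1]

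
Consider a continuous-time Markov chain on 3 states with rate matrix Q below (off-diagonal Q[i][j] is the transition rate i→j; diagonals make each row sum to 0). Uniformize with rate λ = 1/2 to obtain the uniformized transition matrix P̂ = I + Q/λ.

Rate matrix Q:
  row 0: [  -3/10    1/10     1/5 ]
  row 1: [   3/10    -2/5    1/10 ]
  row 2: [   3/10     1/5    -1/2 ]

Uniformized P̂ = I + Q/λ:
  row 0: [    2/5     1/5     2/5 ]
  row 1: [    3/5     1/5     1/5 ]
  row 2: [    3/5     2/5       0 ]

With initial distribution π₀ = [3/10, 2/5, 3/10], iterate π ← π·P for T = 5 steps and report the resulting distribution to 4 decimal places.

π = [0.5001, 0.2503, 0.2497]

t=0: π = [0.3000, 0.4000, 0.3000]
t=1: π = [0.5400, 0.2600, 0.2000]
t=2: π = [0.4920, 0.2400, 0.2680]
t=3: π = [0.5016, 0.2536, 0.2448]
t=4: π = [0.4997, 0.2490, 0.2514]
t=5: π = [0.5001, 0.2503, 0.2497]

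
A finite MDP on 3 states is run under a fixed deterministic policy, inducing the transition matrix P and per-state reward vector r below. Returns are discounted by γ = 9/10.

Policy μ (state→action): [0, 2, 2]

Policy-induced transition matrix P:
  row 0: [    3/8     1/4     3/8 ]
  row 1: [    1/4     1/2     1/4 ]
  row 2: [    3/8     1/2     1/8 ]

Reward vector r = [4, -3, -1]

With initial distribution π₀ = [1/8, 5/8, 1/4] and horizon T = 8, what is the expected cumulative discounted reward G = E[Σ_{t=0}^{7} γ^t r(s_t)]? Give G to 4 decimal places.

G = -2.9315

t=0: π = [0.1250, 0.6250, 0.2500], E[r] = -1.6250, γ^t·E[r] = -1.625000, running G = -1.625000
t=1: π = [0.2969, 0.4688, 0.2344], E[r] = -0.4531, γ^t·E[r] = -0.407813, running G = -2.032813
t=2: π = [0.3164, 0.4258, 0.2578], E[r] = -0.2695, γ^t·E[r] = -0.218320, running G = -2.251133
t=3: π = [0.3218, 0.4209, 0.2573], E[r] = -0.2329, γ^t·E[r] = -0.169792, running G = -2.420924
t=4: π = [0.3224, 0.4196, 0.2581], E[r] = -0.2272, γ^t·E[r] = -0.149048, running G = -2.569972
t=5: π = [0.3226, 0.4194, 0.2580], E[r] = -0.2260, γ^t·E[r] = -0.133468, running G = -2.703440
t=6: π = [0.3226, 0.4194, 0.2581], E[r] = -0.2258, γ^t·E[r] = -0.120025, running G = -2.823465
t=7: π = [0.3226, 0.4194, 0.2581], E[r] = -0.2258, γ^t·E[r] = -0.108006, running G = -2.931471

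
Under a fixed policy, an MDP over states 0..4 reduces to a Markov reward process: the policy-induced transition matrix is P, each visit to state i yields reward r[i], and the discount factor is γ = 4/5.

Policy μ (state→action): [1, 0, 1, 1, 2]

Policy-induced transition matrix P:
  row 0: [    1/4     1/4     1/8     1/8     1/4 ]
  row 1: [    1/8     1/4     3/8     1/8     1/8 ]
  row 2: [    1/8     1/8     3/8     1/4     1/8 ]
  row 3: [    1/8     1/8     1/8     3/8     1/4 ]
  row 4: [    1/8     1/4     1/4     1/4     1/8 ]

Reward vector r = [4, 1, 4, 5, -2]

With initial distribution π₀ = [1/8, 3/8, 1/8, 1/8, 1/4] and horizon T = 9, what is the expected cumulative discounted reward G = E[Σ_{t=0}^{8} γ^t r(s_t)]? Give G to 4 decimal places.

t=0: π = [0.1250, 0.3750, 0.1250, 0.1250, 0.2500], E[r] = 1.5000, γ^t·E[r] = 1.500000, running G = 1.500000
t=1: π = [0.1406, 0.2188, 0.2813, 0.2031, 0.1563], E[r] = 2.6094, γ^t·E[r] = 2.087500, running G = 3.587500
t=2: π = [0.1426, 0.1895, 0.2695, 0.2305, 0.1680], E[r] = 2.6543, γ^t·E[r] = 1.698750, running G = 5.286250
t=3: π = [0.1428, 0.1875, 0.2607, 0.2373, 0.1716], E[r] = 2.6450, γ^t·E[r] = 1.354250, running G = 6.640500
t=4: π = [0.1429, 0.1877, 0.2585, 0.2384, 0.1725], E[r] = 2.6400, γ^t·E[r] = 1.081363, running G = 7.721863
t=5: π = [0.1429, 0.1879, 0.2581, 0.2385, 0.1727], E[r] = 2.6389, γ^t·E[r] = 0.864710, running G = 8.586573
t=6: π = [0.1429, 0.1879, 0.2581, 0.2385, 0.1727], E[r] = 2.6387, γ^t·E[r] = 0.691718, running G = 9.278291
t=7: π = [0.1429, 0.1879, 0.2581, 0.2385, 0.1727], E[r] = 2.6387, γ^t·E[r] = 0.553370, running G = 9.831661
t=8: π = [0.1429, 0.1879, 0.2581, 0.2385, 0.1727], E[r] = 2.6387, γ^t·E[r] = 0.442696, running G = 10.274357

G = 10.2744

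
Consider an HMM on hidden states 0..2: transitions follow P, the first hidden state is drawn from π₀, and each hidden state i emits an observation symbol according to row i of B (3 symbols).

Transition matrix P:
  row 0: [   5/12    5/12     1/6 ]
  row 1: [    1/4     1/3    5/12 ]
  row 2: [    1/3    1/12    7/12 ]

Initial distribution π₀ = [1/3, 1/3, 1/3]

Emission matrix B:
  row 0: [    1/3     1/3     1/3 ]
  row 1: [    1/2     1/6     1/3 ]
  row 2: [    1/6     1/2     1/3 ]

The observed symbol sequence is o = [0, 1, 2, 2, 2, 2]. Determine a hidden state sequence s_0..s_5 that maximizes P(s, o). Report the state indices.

path = [1, 2, 2, 2, 2, 2]

t=0: δ = [1.111e-01, 1.667e-01, 5.556e-02]  (obs o_0=0)
t=1: δ = [1.543e-02, 9.259e-03, 3.472e-02]  ψ = [0, 1, 1]  (obs o_1=1)
t=2: δ = [3.858e-03, 2.143e-03, 6.752e-03]  ψ = [2, 0, 2]  (obs o_2=2)
t=3: δ = [7.502e-04, 5.358e-04, 1.313e-03]  ψ = [2, 0, 2]  (obs o_3=2)
t=4: δ = [1.459e-04, 1.042e-04, 2.553e-04]  ψ = [2, 0, 2]  (obs o_4=2)
t=5: δ = [2.836e-05, 2.026e-05, 4.964e-05]  ψ = [2, 0, 2]  (obs o_5=2)
backtrack: best end state = 2; path = [1, 2, 2, 2, 2, 2]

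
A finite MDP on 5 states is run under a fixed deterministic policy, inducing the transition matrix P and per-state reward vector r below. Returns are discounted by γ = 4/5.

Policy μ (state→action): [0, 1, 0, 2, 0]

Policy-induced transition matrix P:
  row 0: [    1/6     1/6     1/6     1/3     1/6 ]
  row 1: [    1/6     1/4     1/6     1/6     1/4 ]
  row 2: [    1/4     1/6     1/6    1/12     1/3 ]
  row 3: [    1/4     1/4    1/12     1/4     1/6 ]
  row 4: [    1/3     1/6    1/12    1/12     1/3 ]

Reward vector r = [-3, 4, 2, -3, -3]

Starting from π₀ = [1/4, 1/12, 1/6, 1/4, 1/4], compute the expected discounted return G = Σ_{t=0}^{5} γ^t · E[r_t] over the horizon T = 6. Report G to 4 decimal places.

t=0: π = [0.2500, 0.0833, 0.1667, 0.2500, 0.2500], E[r] = -1.5833, γ^t·E[r] = -1.583333, running G = -1.583333
t=1: π = [0.2431, 0.1944, 0.1250, 0.1944, 0.2431], E[r] = -1.0139, γ^t·E[r] = -0.811111, running G = -2.394444
t=2: π = [0.2338, 0.1991, 0.1302, 0.1927, 0.2442], E[r] = -0.9554, γ^t·E[r] = -0.611481, running G = -3.005926
t=3: π = [0.2343, 0.1993, 0.1303, 0.1905, 0.2457], E[r] = -0.9535, γ^t·E[r] = -0.488198, running G = -3.494123
t=4: π = [0.2343, 0.1992, 0.1303, 0.1903, 0.2459], E[r] = -0.9543, γ^t·E[r] = -0.390899, running G = -3.885022
t=5: π = [0.2344, 0.1991, 0.1303, 0.1902, 0.2460], E[r] = -0.9546, γ^t·E[r] = -0.312800, running G = -4.197822

G = -4.1978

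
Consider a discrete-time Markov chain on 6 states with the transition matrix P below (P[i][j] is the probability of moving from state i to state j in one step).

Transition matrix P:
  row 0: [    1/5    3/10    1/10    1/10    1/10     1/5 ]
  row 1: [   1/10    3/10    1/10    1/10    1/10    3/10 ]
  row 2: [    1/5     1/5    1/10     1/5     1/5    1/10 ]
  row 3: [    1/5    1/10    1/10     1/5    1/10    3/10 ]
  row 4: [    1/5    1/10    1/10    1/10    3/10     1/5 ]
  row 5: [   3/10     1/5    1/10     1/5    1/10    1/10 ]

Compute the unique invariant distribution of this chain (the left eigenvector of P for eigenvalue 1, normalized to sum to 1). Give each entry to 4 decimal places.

π = [0.1992, 0.2130, 0.1000, 0.1450, 0.1375, 0.2053]

Balance equations π_j = Σ_i π_i·P[i][j]:
  π_0 = 1/5·π_0 + 1/10·π_1 + 1/5·π_2 + 1/5·π_3 + 1/5·π_4 + 3/10·π_5
  π_1 = 3/10·π_0 + 3/10·π_1 + 1/5·π_2 + 1/10·π_3 + 1/10·π_4 + 1/5·π_5
  π_2 = 1/10·π_0 + 1/10·π_1 + 1/10·π_2 + 1/10·π_3 + 1/10·π_4 + 1/10·π_5
  π_3 = 1/10·π_0 + 1/10·π_1 + 1/5·π_2 + 1/5·π_3 + 1/10·π_4 + 1/5·π_5
  π_4 = 1/10·π_0 + 1/10·π_1 + 1/5·π_2 + 1/10·π_3 + 3/10·π_4 + 1/10·π_5
  normalize: π_0 + π_1 + π_2 + π_3 + π_4 + π_5 = 1
Solving the linear system gives exactly π = [3159/15856, 4221/19820, 1/10, 5749/39640, 11/80, 8137/39640].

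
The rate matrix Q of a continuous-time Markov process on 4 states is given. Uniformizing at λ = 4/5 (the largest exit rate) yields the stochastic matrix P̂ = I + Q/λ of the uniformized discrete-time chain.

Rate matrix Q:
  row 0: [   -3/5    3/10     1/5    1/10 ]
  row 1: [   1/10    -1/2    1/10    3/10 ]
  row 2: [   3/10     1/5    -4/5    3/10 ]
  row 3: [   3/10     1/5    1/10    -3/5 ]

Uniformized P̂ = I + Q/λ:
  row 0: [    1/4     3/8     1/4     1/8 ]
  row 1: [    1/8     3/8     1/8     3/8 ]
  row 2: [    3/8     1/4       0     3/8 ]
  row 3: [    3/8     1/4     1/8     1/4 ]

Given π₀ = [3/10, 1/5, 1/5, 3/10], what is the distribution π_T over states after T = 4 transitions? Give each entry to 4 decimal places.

t=0: π = [0.3000, 0.2000, 0.2000, 0.3000]
t=1: π = [0.2875, 0.3125, 0.1375, 0.2625]
t=2: π = [0.2609, 0.3250, 0.1438, 0.2703]
t=3: π = [0.2611, 0.3232, 0.1396, 0.2760]
t=4: π = [0.2615, 0.3230, 0.1402, 0.2752]

π = [0.2615, 0.3230, 0.1402, 0.2752]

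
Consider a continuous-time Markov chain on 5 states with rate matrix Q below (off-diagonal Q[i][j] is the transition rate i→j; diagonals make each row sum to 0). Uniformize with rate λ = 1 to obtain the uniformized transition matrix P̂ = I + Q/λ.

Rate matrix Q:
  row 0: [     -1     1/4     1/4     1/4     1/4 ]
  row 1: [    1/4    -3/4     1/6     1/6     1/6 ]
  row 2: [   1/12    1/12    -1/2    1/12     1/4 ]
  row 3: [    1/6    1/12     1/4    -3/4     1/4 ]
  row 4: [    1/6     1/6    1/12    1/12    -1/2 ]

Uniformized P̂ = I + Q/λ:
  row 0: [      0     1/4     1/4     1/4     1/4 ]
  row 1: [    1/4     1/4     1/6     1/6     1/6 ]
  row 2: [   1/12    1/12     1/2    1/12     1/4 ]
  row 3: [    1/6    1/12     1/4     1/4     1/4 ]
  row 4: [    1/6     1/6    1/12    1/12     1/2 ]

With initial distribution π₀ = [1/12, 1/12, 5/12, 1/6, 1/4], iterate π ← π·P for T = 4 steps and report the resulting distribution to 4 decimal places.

π = [0.1363, 0.1584, 0.2470, 0.1424, 0.3160]

t=0: π = [0.0833, 0.0833, 0.4167, 0.1667, 0.2500]
t=1: π = [0.1250, 0.1319, 0.3056, 0.1319, 0.3056]
t=2: π = [0.1314, 0.1516, 0.2645, 0.1372, 0.3154]
t=3: π = [0.1354, 0.1568, 0.2509, 0.1407, 0.3162]
t=4: π = [0.1363, 0.1584, 0.2470, 0.1424, 0.3160]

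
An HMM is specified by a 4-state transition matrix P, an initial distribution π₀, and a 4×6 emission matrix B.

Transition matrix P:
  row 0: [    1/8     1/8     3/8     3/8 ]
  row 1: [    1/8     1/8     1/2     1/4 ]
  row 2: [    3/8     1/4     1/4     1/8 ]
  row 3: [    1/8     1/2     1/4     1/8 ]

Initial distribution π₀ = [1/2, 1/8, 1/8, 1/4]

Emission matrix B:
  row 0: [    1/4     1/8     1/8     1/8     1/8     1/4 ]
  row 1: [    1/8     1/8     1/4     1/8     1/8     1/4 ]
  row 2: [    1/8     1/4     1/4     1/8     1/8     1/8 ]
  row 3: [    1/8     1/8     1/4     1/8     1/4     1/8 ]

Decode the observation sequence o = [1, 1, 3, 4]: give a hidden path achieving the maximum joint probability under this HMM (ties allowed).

path = [0, 2, 0, 3]

t=0: δ = [6.250e-02, 1.562e-02, 3.125e-02, 3.125e-02]  (obs o_0=1)
t=1: δ = [1.465e-03, 1.953e-03, 5.859e-03, 2.930e-03]  ψ = [2, 3, 0, 0]  (obs o_1=1)
t=2: δ = [2.747e-04, 1.831e-04, 1.831e-04, 9.155e-05]  ψ = [2, 2, 2, 2]  (obs o_2=3)
t=3: δ = [8.583e-06, 5.722e-06, 1.287e-05, 2.575e-05]  ψ = [2, 2, 0, 0]  (obs o_3=4)
backtrack: best end state = 3; path = [0, 2, 0, 3]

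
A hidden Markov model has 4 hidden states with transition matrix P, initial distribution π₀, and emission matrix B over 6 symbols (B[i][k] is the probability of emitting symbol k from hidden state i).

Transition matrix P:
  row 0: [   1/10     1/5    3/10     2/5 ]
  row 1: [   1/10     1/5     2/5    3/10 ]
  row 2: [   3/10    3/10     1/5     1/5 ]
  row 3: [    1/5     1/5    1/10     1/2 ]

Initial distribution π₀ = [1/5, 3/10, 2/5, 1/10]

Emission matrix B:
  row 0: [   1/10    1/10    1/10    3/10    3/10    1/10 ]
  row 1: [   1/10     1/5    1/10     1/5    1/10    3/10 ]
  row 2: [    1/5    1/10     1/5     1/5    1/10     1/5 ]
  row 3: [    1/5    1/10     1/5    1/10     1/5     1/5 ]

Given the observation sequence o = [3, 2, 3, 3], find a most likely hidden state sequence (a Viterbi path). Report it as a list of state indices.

path = [1, 2, 0, 2]

t=0: δ = [6.000e-02, 6.000e-02, 8.000e-02, 1.000e-02]  (obs o_0=3)
t=1: δ = [2.400e-03, 2.400e-03, 4.800e-03, 4.800e-03]  ψ = [2, 2, 1, 0]  (obs o_1=2)
t=2: δ = [4.320e-04, 2.880e-04, 1.920e-04, 2.400e-04]  ψ = [2, 2, 1, 3]  (obs o_2=3)
t=3: δ = [1.728e-05, 1.728e-05, 2.592e-05, 1.728e-05]  ψ = [2, 0, 0, 0]  (obs o_3=3)
backtrack: best end state = 2; path = [1, 2, 0, 2]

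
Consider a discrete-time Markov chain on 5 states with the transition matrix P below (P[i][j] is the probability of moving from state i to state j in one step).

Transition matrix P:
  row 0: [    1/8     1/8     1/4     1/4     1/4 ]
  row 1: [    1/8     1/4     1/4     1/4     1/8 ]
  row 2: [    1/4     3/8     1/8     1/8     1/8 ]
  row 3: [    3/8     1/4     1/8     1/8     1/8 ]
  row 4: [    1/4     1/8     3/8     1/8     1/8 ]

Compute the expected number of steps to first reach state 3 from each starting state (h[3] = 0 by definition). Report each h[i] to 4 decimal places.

First-step conditioning: h[3] = 0; for i ≠ 3, h[i] = 1 + Σ_k P[i][k]·h[k].
  h[0] = 1 + 1/8·h[0] + 1/8·h[1] + 1/4·h[2] + 1/4·h[4]
  h[1] = 1 + 1/8·h[0] + 1/4·h[1] + 1/4·h[2] + 1/8·h[4]
  h[2] = 1 + 1/4·h[0] + 3/8·h[1] + 1/8·h[2] + 1/8·h[4]
  h[4] = 1 + 1/4·h[0] + 1/8·h[1] + 3/8·h[2] + 1/8·h[4]
Solving the 4×4 linear system over states ≠ 3 gives exactly h = [2304/457, 2264/457, 2520/457, 0, 2584/457] (h[3] = 0 is the target).

h = [5.0416, 4.9540, 5.5142, 0.0000, 5.6543]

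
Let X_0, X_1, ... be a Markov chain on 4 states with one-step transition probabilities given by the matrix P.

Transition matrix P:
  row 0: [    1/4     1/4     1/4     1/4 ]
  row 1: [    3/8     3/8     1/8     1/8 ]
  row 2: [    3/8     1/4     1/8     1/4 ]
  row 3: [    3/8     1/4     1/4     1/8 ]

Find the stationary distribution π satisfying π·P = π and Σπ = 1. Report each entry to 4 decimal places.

Balance equations π_j = Σ_i π_i·P[i][j]:
  π_0 = 1/4·π_0 + 3/8·π_1 + 3/8·π_2 + 3/8·π_3
  π_1 = 1/4·π_0 + 3/8·π_1 + 1/4·π_2 + 1/4·π_3
  π_2 = 1/4·π_0 + 1/8·π_1 + 1/8·π_2 + 1/4·π_3
  normalize: π_0 + π_1 + π_2 + π_3 = 1
Solving the linear system gives exactly π = [1/3, 2/7, 4/21, 4/21].

π = [0.3333, 0.2857, 0.1905, 0.1905]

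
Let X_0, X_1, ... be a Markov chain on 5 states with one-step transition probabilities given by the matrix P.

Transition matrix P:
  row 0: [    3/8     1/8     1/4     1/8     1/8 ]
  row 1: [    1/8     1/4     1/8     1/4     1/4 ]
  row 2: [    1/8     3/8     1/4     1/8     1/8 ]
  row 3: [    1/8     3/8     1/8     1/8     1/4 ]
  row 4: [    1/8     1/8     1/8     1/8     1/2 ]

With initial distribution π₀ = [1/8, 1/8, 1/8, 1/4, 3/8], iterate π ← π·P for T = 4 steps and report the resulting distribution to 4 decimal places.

π = [0.1665, 0.2340, 0.1665, 0.1541, 0.2788]

t=0: π = [0.1250, 0.1250, 0.1250, 0.2500, 0.3750]
t=1: π = [0.1563, 0.2344, 0.1563, 0.1406, 0.3125]
t=2: π = [0.1641, 0.2285, 0.1641, 0.1543, 0.2891]
t=3: π = [0.1660, 0.2332, 0.1660, 0.1536, 0.2813]
t=4: π = [0.1665, 0.2340, 0.1665, 0.1541, 0.2788]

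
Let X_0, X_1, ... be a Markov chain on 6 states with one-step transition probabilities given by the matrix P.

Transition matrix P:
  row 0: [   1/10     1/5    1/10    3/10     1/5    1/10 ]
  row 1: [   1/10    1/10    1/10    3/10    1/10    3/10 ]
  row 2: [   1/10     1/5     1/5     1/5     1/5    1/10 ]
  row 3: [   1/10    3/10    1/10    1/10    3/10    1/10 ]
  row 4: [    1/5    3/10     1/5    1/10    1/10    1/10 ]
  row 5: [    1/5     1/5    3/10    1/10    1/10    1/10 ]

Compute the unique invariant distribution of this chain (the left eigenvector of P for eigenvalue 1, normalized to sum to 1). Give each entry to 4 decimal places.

π = [0.1309, 0.2138, 0.1613, 0.1851, 0.1662, 0.1428]

Balance equations π_j = Σ_i π_i·P[i][j]:
  π_0 = 1/10·π_0 + 1/10·π_1 + 1/10·π_2 + 1/10·π_3 + 1/5·π_4 + 1/5·π_5
  π_1 = 1/5·π_0 + 1/10·π_1 + 1/5·π_2 + 3/10·π_3 + 3/10·π_4 + 1/5·π_5
  π_2 = 1/10·π_0 + 1/10·π_1 + 1/5·π_2 + 1/10·π_3 + 1/5·π_4 + 3/10·π_5
  π_3 = 3/10·π_0 + 3/10·π_1 + 1/5·π_2 + 1/10·π_3 + 1/10·π_4 + 1/10·π_5
  π_4 = 1/5·π_0 + 1/10·π_1 + 1/5·π_2 + 3/10·π_3 + 1/10·π_4 + 1/10·π_5
  normalize: π_0 + π_1 + π_2 + π_3 + π_4 + π_5 = 1
Solving the linear system gives exactly π = [8791/67159, 28711/134318, 10833/67159, 24857/134318, 11164/67159, 9587/67159].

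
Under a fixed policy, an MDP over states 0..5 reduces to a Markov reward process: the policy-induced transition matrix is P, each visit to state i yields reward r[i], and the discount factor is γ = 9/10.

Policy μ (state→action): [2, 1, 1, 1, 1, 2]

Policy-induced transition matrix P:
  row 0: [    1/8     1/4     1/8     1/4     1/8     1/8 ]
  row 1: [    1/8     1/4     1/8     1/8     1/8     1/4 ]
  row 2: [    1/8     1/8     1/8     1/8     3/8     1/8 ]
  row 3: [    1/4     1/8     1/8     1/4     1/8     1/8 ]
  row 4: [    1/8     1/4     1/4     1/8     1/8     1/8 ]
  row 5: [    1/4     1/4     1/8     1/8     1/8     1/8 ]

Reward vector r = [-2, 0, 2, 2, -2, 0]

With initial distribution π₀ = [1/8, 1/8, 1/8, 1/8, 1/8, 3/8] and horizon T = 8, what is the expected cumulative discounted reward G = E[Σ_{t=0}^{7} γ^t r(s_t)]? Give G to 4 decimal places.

G = -0.1871

t=0: π = [0.1250, 0.1250, 0.1250, 0.1250, 0.1250, 0.3750], E[r] = 0.0000, γ^t·E[r] = 0.000000, running G = 0.000000
t=1: π = [0.1875, 0.2188, 0.1406, 0.1563, 0.1563, 0.1406], E[r] = -0.0938, γ^t·E[r] = -0.084375, running G = -0.084375
t=2: π = [0.1621, 0.2129, 0.1445, 0.1680, 0.1602, 0.1523], E[r] = -0.0195, γ^t·E[r] = -0.015820, running G = -0.100195
t=3: π = [0.1650, 0.2109, 0.1450, 0.1663, 0.1611, 0.1516], E[r] = -0.0298, γ^t·E[r] = -0.021713, running G = -0.121909
t=4: π = [0.1647, 0.2111, 0.1451, 0.1664, 0.1613, 0.1514], E[r] = -0.0289, γ^t·E[r] = -0.018941, running G = -0.140850
t=5: π = [0.1647, 0.2111, 0.1452, 0.1664, 0.1613, 0.1514], E[r] = -0.0289, γ^t·E[r] = -0.017074, running G = -0.157924
t=6: π = [0.1647, 0.2111, 0.1452, 0.1664, 0.1613, 0.1514], E[r] = -0.0289, γ^t·E[r] = -0.015371, running G = -0.173295
t=7: π = [0.1647, 0.2111, 0.1452, 0.1664, 0.1613, 0.1514], E[r] = -0.0289, γ^t·E[r] = -0.013834, running G = -0.187129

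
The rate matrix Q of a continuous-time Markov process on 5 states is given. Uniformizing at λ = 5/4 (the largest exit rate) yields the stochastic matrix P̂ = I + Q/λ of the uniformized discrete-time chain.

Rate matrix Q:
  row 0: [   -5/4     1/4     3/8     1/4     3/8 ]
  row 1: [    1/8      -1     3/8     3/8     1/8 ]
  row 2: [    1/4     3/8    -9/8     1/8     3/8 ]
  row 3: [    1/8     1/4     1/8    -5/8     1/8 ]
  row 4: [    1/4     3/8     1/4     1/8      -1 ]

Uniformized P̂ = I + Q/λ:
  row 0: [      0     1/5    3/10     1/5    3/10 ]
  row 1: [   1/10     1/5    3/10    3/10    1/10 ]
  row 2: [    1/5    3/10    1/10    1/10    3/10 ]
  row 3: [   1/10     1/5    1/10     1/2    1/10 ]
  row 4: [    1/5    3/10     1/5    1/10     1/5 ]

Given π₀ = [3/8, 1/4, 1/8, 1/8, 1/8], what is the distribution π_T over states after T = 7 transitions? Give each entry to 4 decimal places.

π = [0.1247, 0.2372, 0.1905, 0.2664, 0.1812]

t=0: π = [0.3750, 0.2500, 0.1250, 0.1250, 0.1250]
t=1: π = [0.0875, 0.2250, 0.2375, 0.2375, 0.2125]
t=2: π = [0.1363, 0.2450, 0.1838, 0.2488, 0.1863]
t=3: π = [0.1234, 0.2370, 0.1949, 0.2621, 0.1826]
t=4: π = [0.1254, 0.2378, 0.1903, 0.2646, 0.1819]
t=5: π = [0.1247, 0.2372, 0.1908, 0.2659, 0.1813]
t=6: π = [0.1247, 0.2372, 0.1905, 0.2663, 0.1812]
t=7: π = [0.1247, 0.2372, 0.1905, 0.2664, 0.1812]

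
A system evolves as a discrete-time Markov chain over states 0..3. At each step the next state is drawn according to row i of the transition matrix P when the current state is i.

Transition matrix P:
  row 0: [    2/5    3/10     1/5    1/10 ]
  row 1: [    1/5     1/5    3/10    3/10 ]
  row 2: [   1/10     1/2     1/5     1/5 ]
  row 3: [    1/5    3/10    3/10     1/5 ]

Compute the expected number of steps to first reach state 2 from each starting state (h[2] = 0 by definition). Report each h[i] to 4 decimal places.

h = [4.0909, 3.6364, 0.0000, 3.6364]

First-step conditioning: h[2] = 0; for i ≠ 2, h[i] = 1 + Σ_k P[i][k]·h[k].
  h[0] = 1 + 2/5·h[0] + 3/10·h[1] + 1/10·h[3]
  h[1] = 1 + 1/5·h[0] + 1/5·h[1] + 3/10·h[3]
  h[3] = 1 + 1/5·h[0] + 3/10·h[1] + 1/5·h[3]
Solving the 3×3 linear system over states ≠ 2 gives exactly h = [45/11, 40/11, 0, 40/11] (h[2] = 0 is the target).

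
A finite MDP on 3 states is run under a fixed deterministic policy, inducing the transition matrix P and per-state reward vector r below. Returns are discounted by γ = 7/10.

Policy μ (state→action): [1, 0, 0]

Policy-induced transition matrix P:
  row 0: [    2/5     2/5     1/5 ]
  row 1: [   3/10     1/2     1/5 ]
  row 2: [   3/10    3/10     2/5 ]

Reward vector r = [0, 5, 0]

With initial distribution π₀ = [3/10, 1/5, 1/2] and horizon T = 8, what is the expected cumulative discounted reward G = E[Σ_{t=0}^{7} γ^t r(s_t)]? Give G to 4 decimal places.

t=0: π = [0.3000, 0.2000, 0.5000], E[r] = 1.0000, γ^t·E[r] = 1.000000, running G = 1.000000
t=1: π = [0.3300, 0.3700, 0.3000], E[r] = 1.8500, γ^t·E[r] = 1.295000, running G = 2.295000
t=2: π = [0.3330, 0.4070, 0.2600], E[r] = 2.0350, γ^t·E[r] = 0.997150, running G = 3.292150
t=3: π = [0.3333, 0.4147, 0.2520], E[r] = 2.0735, γ^t·E[r] = 0.711211, running G = 4.003361
t=4: π = [0.3333, 0.4163, 0.2504], E[r] = 2.0814, γ^t·E[r] = 0.499732, running G = 4.503093
t=5: π = [0.3333, 0.4166, 0.2501], E[r] = 2.0829, γ^t·E[r] = 0.350079, running G = 4.853172
t=6: π = [0.3333, 0.4167, 0.2500], E[r] = 2.0833, γ^t·E[r] = 0.245093, running G = 5.098264
t=7: π = [0.3333, 0.4167, 0.2500], E[r] = 2.0833, γ^t·E[r] = 0.171570, running G = 5.269834

G = 5.2698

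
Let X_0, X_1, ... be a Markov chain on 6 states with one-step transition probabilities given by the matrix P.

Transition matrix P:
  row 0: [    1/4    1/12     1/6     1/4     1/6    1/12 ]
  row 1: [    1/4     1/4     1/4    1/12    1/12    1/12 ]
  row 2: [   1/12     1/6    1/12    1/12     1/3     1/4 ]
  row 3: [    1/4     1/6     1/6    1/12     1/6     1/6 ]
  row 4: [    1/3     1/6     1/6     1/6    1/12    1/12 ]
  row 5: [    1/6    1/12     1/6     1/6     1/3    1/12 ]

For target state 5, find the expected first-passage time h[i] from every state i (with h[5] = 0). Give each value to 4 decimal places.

First-step conditioning: h[5] = 0; for i ≠ 5, h[i] = 1 + Σ_k P[i][k]·h[k].
  h[0] = 1 + 1/4·h[0] + 1/12·h[1] + 1/6·h[2] + 1/4·h[3] + 1/6·h[4]
  h[1] = 1 + 1/4·h[0] + 1/4·h[1] + 1/4·h[2] + 1/12·h[3] + 1/12·h[4]
  h[2] = 1 + 1/12·h[0] + 1/6·h[1] + 1/12·h[2] + 1/12·h[3] + 1/3·h[4]
  h[3] = 1 + 1/4·h[0] + 1/6·h[1] + 1/6·h[2] + 1/12·h[3] + 1/6·h[4]
  h[4] = 1 + 1/3·h[0] + 1/6·h[1] + 1/6·h[2] + 1/6·h[3] + 1/12·h[4]
Solving the 5×5 linear system over states ≠ 5 gives exactly h = [28782/3569, 143844/17845, 123468/17845, 133626/17845, 144696/17845, 0] (h[5] = 0 is the target).

h = [8.0644, 8.0607, 6.9189, 7.4881, 8.1085, 0.0000]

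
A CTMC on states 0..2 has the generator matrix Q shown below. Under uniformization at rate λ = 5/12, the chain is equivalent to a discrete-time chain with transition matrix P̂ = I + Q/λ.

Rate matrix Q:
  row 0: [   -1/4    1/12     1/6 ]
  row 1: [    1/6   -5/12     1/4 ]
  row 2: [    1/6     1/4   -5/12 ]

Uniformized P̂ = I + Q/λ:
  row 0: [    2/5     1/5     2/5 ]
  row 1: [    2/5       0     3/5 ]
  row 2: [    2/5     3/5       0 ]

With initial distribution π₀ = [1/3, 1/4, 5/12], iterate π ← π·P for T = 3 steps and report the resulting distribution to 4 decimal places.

π = [0.4000, 0.2900, 0.3100]

t=0: π = [0.3333, 0.2500, 0.4167]
t=1: π = [0.4000, 0.3167, 0.2833]
t=2: π = [0.4000, 0.2500, 0.3500]
t=3: π = [0.4000, 0.2900, 0.3100]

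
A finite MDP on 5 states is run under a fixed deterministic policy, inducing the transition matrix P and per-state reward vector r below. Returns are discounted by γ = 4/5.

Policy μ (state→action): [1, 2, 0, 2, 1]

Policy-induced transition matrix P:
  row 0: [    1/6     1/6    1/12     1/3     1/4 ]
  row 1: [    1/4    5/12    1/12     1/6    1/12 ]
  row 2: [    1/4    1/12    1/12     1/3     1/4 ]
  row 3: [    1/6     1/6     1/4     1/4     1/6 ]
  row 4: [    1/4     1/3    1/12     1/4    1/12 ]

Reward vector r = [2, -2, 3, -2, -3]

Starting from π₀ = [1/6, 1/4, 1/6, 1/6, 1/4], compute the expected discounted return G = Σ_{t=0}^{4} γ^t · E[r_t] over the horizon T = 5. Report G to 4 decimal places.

G = -2.3899

t=0: π = [0.1667, 0.2500, 0.1667, 0.1667, 0.2500], E[r] = -0.7500, γ^t·E[r] = -0.750000, running G = -0.750000
t=1: π = [0.2222, 0.2569, 0.1111, 0.2569, 0.1528], E[r] = -0.7083, γ^t·E[r] = -0.566667, running G = -1.316667
t=2: π = [0.2101, 0.2471, 0.1262, 0.2564, 0.1603], E[r] = -0.6892, γ^t·E[r] = -0.441111, running G = -1.757778
t=3: π = [0.2111, 0.2446, 0.1261, 0.2574, 0.1607], E[r] = -0.6859, γ^t·E[r] = -0.351185, running G = -2.108963
t=4: π = [0.2110, 0.2441, 0.1262, 0.2577, 0.1610], E[r] = -0.6860, γ^t·E[r] = -0.280978, running G = -2.389941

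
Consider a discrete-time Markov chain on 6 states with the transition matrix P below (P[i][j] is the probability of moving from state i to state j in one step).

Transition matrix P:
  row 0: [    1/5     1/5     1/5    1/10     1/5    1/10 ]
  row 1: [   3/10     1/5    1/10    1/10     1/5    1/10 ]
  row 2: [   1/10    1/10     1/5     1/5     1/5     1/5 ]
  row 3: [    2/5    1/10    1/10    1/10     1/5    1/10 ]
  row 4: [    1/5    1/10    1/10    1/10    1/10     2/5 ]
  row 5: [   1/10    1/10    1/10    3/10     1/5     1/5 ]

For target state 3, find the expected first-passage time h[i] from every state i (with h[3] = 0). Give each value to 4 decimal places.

First-step conditioning: h[3] = 0; for i ≠ 3, h[i] = 1 + Σ_k P[i][k]·h[k].
  h[0] = 1 + 1/5·h[0] + 1/5·h[1] + 1/5·h[2] + 1/5·h[4] + 1/10·h[5]
  h[1] = 1 + 3/10·h[0] + 1/5·h[1] + 1/10·h[2] + 1/5·h[4] + 1/10·h[5]
  h[2] = 1 + 1/10·h[0] + 1/10·h[1] + 1/5·h[2] + 1/5·h[4] + 1/5·h[5]
  h[4] = 1 + 1/5·h[0] + 1/10·h[1] + 1/10·h[2] + 1/10·h[4] + 2/5·h[5]
  h[5] = 1 + 1/10·h[0] + 1/10·h[1] + 1/10·h[2] + 1/5·h[4] + 1/5·h[5]
Solving the 5×5 linear system over states ≠ 3 gives exactly h = [11000/1677, 100210/15093, 86900/15093, 0, 10480/1677, 8690/1677] (h[3] = 0 is the target).

h = [6.5593, 6.6395, 5.7576, 0.0000, 6.2493, 5.1819]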